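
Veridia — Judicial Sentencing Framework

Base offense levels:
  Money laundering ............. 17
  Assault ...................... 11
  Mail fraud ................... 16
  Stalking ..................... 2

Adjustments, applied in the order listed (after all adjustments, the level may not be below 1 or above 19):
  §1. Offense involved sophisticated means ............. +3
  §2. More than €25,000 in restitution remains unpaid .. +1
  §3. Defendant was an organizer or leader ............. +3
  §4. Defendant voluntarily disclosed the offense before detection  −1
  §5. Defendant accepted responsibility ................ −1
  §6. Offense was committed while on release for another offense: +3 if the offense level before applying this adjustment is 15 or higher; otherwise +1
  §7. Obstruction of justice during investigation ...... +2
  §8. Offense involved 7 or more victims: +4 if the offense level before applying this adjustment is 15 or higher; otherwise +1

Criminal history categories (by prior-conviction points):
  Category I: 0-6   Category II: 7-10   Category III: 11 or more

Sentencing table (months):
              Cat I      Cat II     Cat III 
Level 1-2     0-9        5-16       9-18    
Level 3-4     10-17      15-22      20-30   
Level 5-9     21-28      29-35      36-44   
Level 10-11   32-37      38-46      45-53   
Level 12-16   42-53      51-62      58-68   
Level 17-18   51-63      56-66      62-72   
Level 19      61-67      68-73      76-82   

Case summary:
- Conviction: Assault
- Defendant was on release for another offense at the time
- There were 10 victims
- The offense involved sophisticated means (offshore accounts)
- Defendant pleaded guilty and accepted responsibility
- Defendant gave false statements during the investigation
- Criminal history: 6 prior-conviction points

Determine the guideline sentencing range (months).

Base offense level for assault: 11.
§1 applies: 11 + 3 = 14.
§2 does not apply.
§5 applies: 14 − 1 = 13.
§6 applies (level before this adjustment is 13 < 15, so +1): 13 + 1 = 14.
§7 applies: 14 + 2 = 16.
§8 applies (level before this adjustment is 16 ≥ 15, so +4): 16 + 4 = 20.
Level 20 exceeds the maximum of 19; capped at 19.
Final offense level: 19.
Criminal history: 6 prior points → Category I (0-6).
Level 19 falls in the 19 band.
Grid: Level 19 × Category I = 61-67 months.

61-67 months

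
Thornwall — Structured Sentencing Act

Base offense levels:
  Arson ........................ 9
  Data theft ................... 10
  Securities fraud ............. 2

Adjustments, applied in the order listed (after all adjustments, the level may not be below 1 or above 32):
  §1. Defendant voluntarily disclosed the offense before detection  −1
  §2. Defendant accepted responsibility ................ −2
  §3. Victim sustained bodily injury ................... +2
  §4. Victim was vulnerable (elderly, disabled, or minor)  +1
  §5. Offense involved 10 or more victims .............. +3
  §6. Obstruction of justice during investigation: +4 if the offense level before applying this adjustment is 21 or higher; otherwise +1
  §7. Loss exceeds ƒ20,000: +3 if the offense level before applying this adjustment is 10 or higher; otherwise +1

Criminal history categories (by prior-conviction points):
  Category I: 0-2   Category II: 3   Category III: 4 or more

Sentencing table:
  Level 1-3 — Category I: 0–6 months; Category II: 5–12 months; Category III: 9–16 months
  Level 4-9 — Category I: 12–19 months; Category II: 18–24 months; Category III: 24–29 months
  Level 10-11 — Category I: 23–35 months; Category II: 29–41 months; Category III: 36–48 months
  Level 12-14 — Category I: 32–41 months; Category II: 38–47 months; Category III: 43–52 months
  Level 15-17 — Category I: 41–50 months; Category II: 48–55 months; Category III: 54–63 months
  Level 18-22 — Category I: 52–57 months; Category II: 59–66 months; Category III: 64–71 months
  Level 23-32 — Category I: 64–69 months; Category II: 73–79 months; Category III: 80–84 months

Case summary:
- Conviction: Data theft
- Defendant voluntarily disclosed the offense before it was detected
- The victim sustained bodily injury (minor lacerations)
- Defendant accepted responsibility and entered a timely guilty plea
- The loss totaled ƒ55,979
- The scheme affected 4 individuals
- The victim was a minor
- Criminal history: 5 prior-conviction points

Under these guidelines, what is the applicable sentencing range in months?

43-52 months

Base offense level for data theft: 10.
§1 applies: 10 − 1 = 9.
§2 applies: 9 − 2 = 7.
§3 applies: 7 + 2 = 9.
§4 applies: 9 + 1 = 10.
§5 does not apply.
§7 applies (level before this adjustment is 10 ≥ 10, so +3): 10 + 3 = 13.
Final offense level: 13.
Criminal history: 5 prior points → Category III (4+).
Level 13 falls in the 12-14 band.
Grid: Level 12-14 × Category III = 43-52 months.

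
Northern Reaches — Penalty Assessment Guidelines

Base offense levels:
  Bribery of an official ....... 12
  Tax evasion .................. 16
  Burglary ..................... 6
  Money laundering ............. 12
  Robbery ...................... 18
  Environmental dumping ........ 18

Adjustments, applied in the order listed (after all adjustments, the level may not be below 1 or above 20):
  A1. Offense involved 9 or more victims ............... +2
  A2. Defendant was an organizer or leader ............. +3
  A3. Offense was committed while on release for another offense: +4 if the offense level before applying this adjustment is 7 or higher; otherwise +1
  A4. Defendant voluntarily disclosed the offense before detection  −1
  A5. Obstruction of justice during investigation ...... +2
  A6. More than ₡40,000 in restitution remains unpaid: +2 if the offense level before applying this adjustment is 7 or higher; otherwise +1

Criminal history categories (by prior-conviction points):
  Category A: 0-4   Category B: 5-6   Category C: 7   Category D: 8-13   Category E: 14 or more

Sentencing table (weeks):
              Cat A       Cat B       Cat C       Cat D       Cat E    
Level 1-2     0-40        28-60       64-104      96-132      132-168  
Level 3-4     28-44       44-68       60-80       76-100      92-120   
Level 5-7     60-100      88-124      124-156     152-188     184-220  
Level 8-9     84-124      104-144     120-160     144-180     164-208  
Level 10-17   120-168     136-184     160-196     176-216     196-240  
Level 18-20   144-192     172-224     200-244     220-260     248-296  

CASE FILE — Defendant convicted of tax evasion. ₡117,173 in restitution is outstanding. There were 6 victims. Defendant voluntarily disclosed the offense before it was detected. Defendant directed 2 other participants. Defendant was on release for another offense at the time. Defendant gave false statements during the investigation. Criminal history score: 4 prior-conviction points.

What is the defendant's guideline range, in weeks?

Base offense level for tax evasion: 16.
A2 applies: 16 + 3 = 19.
A3 applies (level before this adjustment is 19 ≥ 7, so +4): 19 + 4 = 23.
A4 applies: 23 − 1 = 22.
A5 applies: 22 + 2 = 24.
A6 applies (level before this adjustment is 24 ≥ 7, so +2): 24 + 2 = 26.
Level 26 exceeds the maximum of 20; capped at 20.
Final offense level: 20.
Criminal history: 4 prior points → Category A (0-4).
Level 20 falls in the 18-20 band.
Grid: Level 18-20 × Category A = 144-192 weeks.

144-192 weeks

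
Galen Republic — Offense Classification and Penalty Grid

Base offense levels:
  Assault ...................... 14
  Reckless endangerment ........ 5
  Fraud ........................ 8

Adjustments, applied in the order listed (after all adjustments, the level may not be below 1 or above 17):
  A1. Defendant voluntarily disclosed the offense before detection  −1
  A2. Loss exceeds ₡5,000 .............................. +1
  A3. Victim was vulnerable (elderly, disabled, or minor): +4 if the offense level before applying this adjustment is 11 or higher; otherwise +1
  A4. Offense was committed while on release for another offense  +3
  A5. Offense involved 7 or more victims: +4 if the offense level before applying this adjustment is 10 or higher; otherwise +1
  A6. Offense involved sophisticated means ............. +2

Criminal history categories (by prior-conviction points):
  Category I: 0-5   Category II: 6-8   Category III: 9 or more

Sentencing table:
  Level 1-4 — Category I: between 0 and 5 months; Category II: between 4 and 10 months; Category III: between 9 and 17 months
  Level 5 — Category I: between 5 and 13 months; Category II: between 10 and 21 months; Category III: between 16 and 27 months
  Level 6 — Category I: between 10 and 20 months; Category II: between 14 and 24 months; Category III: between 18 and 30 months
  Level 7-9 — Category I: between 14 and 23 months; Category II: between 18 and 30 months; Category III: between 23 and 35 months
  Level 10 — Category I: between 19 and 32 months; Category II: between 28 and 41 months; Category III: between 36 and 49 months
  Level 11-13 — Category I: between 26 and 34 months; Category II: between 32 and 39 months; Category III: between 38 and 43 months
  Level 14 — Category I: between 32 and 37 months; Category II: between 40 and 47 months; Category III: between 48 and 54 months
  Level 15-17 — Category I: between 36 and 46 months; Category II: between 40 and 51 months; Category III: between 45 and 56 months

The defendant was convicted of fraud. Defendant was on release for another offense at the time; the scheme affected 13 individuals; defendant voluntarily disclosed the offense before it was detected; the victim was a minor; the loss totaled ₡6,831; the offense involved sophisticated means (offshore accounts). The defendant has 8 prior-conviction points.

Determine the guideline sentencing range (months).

40-51 months

Base offense level for fraud: 8.
A1 applies: 8 − 1 = 7.
A2 applies: 7 + 1 = 8.
A3 applies (level before this adjustment is 8 < 11, so +1): 8 + 1 = 9.
A4 applies: 9 + 3 = 12.
A5 applies (level before this adjustment is 12 ≥ 10, so +4): 12 + 4 = 16.
A6 applies: 16 + 2 = 18.
Level 18 exceeds the maximum of 17; capped at 17.
Final offense level: 17.
Criminal history: 8 prior points → Category II (6-8).
Level 17 falls in the 15-17 band.
Grid: Level 15-17 × Category II = 40-51 months.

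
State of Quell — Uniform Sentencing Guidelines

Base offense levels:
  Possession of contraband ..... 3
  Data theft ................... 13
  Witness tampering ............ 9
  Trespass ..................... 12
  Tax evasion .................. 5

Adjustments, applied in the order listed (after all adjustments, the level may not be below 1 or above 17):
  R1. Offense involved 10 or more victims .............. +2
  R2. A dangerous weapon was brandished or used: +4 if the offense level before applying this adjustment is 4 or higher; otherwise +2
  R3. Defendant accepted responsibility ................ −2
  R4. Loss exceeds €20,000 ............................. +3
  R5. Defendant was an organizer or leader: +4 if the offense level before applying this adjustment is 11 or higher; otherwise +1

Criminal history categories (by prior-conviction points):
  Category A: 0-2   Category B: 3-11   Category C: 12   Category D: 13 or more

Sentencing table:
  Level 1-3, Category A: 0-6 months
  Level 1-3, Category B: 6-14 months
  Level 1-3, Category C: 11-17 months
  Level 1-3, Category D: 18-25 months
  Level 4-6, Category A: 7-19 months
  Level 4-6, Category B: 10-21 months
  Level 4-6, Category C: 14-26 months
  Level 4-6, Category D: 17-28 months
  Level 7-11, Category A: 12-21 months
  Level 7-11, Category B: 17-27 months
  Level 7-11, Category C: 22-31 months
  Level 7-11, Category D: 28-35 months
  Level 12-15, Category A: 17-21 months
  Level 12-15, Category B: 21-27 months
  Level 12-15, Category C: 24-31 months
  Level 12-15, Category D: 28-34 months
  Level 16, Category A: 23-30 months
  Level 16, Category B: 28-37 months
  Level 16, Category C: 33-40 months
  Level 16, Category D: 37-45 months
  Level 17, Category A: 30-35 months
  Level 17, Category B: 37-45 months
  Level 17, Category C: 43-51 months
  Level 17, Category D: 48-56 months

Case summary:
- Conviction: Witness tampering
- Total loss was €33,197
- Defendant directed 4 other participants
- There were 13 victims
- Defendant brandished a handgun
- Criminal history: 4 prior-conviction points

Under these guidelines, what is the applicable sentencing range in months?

37-45 months

Base offense level for witness tampering: 9.
R1 applies: 9 + 2 = 11.
R2 applies (level before this adjustment is 11 ≥ 4, so +4): 11 + 4 = 15.
R4 applies: 15 + 3 = 18.
R5 applies (level before this adjustment is 18 ≥ 11, so +4): 18 + 4 = 22.
Level 22 exceeds the maximum of 17; capped at 17.
Final offense level: 17.
Criminal history: 4 prior points → Category B (3-11).
Level 17 falls in the 17 band.
Grid: Level 17 × Category B = 37-45 months.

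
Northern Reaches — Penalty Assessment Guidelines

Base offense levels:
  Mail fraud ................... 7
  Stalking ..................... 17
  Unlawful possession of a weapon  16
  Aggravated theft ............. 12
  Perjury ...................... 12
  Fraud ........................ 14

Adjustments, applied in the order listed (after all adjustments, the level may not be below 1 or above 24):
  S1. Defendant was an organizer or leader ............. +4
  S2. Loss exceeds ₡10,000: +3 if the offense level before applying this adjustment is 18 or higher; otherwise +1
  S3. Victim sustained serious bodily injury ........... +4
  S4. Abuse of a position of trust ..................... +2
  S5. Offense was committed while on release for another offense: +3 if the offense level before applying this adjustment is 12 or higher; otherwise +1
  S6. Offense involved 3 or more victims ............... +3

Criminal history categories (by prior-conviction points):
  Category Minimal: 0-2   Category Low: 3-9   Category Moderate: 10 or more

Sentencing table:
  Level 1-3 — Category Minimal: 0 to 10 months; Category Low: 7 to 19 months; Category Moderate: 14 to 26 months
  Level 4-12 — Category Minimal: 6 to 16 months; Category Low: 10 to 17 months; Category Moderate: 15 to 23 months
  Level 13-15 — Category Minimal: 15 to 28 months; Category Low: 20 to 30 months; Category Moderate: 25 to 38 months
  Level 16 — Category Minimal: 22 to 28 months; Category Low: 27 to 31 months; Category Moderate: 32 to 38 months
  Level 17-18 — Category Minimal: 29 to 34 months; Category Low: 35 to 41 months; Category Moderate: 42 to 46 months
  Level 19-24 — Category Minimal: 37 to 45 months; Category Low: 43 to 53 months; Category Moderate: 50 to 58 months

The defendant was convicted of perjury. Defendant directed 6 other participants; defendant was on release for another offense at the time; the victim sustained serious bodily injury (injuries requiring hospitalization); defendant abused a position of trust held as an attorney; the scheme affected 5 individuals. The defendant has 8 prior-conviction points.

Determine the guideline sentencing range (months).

Base offense level for perjury: 12.
S1 applies: 12 + 4 = 16.
S2 does not apply.
S3 applies: 16 + 4 = 20.
S4 applies: 20 + 2 = 22.
S5 applies (level before this adjustment is 22 ≥ 12, so +3): 22 + 3 = 25.
S6 applies: 25 + 3 = 28.
Level 28 exceeds the maximum of 24; capped at 24.
Final offense level: 24.
Criminal history: 8 prior points → Category Low (3-9).
Level 24 falls in the 19-24 band.
Grid: Level 19-24 × Category Low = 43-53 months.

43-53 months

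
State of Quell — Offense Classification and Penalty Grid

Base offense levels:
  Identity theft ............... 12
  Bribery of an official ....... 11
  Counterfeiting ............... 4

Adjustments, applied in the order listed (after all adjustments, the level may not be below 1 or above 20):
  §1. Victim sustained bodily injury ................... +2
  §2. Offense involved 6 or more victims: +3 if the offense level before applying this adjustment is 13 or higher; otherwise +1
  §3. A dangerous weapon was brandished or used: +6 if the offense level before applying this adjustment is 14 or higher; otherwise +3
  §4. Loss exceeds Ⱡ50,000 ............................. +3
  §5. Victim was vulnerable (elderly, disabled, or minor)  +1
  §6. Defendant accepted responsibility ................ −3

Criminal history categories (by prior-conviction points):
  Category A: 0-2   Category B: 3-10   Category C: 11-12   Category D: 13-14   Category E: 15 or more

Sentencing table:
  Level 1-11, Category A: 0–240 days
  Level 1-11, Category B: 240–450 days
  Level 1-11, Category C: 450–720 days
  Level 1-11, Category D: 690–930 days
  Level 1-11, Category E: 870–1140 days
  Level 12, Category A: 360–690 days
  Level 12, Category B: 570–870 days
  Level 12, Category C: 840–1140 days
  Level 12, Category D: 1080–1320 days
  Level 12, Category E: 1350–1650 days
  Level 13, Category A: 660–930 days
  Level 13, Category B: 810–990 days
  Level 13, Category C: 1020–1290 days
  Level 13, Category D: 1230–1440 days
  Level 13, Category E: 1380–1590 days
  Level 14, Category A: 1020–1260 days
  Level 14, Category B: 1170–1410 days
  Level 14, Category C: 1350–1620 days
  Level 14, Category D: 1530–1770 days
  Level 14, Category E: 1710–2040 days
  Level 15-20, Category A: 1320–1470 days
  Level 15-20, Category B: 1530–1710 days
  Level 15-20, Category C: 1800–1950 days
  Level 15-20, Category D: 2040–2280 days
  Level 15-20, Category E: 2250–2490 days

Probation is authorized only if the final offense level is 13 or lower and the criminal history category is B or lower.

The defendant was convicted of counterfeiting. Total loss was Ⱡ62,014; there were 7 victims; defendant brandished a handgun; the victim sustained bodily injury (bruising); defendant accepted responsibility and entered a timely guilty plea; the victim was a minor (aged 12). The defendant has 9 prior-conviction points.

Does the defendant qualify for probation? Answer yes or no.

Base offense level for counterfeiting: 4.
§1 applies: 4 + 2 = 6.
§2 applies (level before this adjustment is 6 < 13, so +1): 6 + 1 = 7.
§3 applies (level before this adjustment is 7 < 14, so +3): 7 + 3 = 10.
§4 applies: 10 + 3 = 13.
§5 applies: 13 + 1 = 14.
§6 applies: 14 − 3 = 11.
Final offense level: 11.
Criminal history: 9 prior points → Category B (3-10).
Level 11 falls in the 1-11 band.
Grid: Level 1-11 × Category B = 240-450 days.
Probation check: level 11 ≤ 13 and category B ≤ B → eligible.

Yes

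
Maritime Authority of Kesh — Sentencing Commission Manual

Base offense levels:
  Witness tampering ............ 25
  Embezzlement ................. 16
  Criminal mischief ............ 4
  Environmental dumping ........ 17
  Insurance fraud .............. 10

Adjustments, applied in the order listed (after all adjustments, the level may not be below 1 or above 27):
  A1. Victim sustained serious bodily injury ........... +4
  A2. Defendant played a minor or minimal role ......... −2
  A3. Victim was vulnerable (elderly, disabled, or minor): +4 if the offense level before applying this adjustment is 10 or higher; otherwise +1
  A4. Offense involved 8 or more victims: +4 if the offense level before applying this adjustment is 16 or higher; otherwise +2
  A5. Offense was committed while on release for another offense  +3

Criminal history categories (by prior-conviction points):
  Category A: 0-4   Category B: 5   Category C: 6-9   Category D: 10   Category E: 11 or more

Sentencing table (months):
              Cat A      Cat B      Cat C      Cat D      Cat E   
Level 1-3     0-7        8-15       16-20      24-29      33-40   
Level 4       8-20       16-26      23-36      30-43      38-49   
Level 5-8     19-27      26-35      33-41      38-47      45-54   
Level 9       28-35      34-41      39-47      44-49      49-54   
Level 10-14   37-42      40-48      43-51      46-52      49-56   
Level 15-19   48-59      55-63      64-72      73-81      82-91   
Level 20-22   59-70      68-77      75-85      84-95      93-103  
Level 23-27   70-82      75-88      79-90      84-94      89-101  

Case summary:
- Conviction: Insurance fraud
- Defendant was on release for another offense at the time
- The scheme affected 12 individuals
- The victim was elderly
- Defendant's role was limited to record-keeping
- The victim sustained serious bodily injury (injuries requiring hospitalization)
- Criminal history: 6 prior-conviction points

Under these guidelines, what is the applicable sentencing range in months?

79-90 months

Base offense level for insurance fraud: 10.
A1 applies: 10 + 4 = 14.
A2 applies: 14 − 2 = 12.
A3 applies (level before this adjustment is 12 ≥ 10, so +4): 12 + 4 = 16.
A4 applies (level before this adjustment is 16 ≥ 16, so +4): 16 + 4 = 20.
A5 applies: 20 + 3 = 23.
Final offense level: 23.
Criminal history: 6 prior points → Category C (6-9).
Level 23 falls in the 23-27 band.
Grid: Level 23-27 × Category C = 79-90 months.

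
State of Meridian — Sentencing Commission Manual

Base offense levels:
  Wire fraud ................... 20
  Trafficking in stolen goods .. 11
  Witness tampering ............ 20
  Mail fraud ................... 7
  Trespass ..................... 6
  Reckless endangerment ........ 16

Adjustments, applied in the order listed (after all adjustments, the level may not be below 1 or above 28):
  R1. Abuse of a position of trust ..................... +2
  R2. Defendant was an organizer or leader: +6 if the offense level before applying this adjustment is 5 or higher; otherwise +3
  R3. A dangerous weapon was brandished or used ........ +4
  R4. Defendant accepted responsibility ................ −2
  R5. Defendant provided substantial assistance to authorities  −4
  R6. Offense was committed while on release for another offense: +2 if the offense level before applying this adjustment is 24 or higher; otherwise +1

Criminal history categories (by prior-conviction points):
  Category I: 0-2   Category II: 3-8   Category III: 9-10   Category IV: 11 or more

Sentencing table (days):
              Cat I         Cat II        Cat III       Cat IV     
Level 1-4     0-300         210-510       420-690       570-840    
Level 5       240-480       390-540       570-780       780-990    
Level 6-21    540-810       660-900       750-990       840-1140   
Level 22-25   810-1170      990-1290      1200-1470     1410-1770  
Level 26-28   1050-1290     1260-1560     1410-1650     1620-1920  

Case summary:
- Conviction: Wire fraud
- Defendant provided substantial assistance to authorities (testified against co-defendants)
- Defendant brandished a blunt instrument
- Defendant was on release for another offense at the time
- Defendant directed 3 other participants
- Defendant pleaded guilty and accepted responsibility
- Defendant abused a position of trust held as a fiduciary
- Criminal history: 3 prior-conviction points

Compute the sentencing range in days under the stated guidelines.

Base offense level for wire fraud: 20.
R1 applies: 20 + 2 = 22.
R2 applies (level before this adjustment is 22 ≥ 5, so +6): 22 + 6 = 28.
R3 applies: 28 + 4 = 32.
R4 applies: 32 − 2 = 30.
R5 applies: 30 − 4 = 26.
R6 applies (level before this adjustment is 26 ≥ 24, so +2): 26 + 2 = 28.
Final offense level: 28.
Criminal history: 3 prior points → Category II (3-8).
Level 28 falls in the 26-28 band.
Grid: Level 26-28 × Category II = 1260-1560 days.

1260-1560 days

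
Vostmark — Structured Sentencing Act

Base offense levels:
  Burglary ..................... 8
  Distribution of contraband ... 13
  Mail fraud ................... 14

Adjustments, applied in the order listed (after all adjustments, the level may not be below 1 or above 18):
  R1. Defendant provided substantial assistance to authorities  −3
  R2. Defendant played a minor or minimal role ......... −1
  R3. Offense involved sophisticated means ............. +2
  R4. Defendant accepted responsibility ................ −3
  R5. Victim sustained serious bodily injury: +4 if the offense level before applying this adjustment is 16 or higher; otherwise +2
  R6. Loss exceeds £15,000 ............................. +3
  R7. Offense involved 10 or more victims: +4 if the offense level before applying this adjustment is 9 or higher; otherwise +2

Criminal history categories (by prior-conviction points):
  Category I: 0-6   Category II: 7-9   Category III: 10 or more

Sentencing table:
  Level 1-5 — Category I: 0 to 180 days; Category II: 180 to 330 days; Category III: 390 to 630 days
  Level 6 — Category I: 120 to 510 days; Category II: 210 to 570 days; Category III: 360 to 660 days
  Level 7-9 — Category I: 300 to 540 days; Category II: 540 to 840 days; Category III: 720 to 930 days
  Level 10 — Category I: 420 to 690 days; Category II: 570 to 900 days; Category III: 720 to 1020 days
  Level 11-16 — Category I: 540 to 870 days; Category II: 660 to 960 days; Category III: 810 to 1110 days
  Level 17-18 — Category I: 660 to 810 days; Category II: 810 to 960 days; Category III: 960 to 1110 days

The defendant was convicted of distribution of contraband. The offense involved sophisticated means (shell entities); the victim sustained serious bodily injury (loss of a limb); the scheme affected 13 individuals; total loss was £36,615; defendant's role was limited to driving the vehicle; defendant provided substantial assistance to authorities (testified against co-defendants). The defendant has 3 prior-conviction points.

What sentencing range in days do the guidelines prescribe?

Base offense level for distribution of contraband: 13.
R1 applies: 13 − 3 = 10.
R2 applies: 10 − 1 = 9.
R3 applies: 9 + 2 = 11.
R4 does not apply.
R5 applies (level before this adjustment is 11 < 16, so +2): 11 + 2 = 13.
R6 applies: 13 + 3 = 16.
R7 applies (level before this adjustment is 16 ≥ 9, so +4): 16 + 4 = 20.
Level 20 exceeds the maximum of 18; capped at 18.
Final offense level: 18.
Criminal history: 3 prior points → Category I (0-6).
Level 18 falls in the 17-18 band.
Grid: Level 17-18 × Category I = 660-810 days.

660-810 days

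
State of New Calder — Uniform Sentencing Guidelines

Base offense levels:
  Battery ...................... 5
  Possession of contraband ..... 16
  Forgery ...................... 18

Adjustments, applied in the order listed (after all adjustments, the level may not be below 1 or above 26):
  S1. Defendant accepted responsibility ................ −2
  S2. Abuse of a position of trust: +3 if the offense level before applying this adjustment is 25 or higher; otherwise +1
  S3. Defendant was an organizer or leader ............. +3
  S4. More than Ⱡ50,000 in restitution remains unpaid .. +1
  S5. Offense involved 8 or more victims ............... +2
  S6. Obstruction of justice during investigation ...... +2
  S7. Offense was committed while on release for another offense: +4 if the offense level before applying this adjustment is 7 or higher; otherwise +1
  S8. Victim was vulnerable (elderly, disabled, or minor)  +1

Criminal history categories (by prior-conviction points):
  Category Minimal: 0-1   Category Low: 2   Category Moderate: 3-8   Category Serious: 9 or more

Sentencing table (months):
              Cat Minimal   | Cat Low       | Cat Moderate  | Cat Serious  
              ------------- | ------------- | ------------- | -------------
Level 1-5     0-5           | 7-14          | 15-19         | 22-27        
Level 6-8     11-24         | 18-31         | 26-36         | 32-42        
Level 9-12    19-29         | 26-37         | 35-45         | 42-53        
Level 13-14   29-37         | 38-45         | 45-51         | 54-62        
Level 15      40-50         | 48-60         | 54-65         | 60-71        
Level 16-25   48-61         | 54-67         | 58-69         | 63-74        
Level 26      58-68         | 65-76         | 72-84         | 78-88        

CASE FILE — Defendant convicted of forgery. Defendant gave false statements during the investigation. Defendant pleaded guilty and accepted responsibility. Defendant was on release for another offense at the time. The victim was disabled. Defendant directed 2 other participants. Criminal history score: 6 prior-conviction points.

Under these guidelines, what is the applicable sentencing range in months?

Base offense level for forgery: 18.
S1 applies: 18 − 2 = 16.
S2 does not apply.
S3 applies: 16 + 3 = 19.
S4 does not apply.
S5 does not apply.
S6 applies: 19 + 2 = 21.
S7 applies (level before this adjustment is 21 ≥ 7, so +4): 21 + 4 = 25.
S8 applies: 25 + 1 = 26.
Final offense level: 26.
Criminal history: 6 prior points → Category Moderate (3-8).
Level 26 falls in the 26 band.
Grid: Level 26 × Category Moderate = 72-84 months.

72-84 months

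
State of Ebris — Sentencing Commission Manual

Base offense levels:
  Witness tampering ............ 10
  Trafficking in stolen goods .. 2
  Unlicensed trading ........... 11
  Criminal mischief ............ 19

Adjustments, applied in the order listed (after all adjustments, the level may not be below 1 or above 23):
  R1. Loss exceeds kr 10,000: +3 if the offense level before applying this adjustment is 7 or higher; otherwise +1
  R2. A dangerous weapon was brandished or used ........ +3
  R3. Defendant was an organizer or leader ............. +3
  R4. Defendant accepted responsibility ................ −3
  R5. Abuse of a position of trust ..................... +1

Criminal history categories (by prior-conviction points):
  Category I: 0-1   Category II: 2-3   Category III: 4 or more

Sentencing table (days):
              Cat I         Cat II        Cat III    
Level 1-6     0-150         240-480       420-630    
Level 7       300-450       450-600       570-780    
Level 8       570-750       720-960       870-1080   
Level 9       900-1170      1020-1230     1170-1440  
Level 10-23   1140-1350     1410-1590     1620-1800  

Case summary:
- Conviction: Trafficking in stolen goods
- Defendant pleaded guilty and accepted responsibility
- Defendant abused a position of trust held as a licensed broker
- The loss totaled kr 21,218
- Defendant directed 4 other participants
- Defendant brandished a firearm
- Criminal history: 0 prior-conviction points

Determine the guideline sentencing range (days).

Base offense level for trafficking in stolen goods: 2.
R1 applies (level before this adjustment is 2 < 7, so +1): 2 + 1 = 3.
R2 applies: 3 + 3 = 6.
R3 applies: 6 + 3 = 9.
R4 applies: 9 − 3 = 6.
R5 applies: 6 + 1 = 7.
Final offense level: 7.
Criminal history: 0 prior points → Category I (0-1).
Level 7 falls in the 7 band.
Grid: Level 7 × Category I = 300-450 days.

300-450 days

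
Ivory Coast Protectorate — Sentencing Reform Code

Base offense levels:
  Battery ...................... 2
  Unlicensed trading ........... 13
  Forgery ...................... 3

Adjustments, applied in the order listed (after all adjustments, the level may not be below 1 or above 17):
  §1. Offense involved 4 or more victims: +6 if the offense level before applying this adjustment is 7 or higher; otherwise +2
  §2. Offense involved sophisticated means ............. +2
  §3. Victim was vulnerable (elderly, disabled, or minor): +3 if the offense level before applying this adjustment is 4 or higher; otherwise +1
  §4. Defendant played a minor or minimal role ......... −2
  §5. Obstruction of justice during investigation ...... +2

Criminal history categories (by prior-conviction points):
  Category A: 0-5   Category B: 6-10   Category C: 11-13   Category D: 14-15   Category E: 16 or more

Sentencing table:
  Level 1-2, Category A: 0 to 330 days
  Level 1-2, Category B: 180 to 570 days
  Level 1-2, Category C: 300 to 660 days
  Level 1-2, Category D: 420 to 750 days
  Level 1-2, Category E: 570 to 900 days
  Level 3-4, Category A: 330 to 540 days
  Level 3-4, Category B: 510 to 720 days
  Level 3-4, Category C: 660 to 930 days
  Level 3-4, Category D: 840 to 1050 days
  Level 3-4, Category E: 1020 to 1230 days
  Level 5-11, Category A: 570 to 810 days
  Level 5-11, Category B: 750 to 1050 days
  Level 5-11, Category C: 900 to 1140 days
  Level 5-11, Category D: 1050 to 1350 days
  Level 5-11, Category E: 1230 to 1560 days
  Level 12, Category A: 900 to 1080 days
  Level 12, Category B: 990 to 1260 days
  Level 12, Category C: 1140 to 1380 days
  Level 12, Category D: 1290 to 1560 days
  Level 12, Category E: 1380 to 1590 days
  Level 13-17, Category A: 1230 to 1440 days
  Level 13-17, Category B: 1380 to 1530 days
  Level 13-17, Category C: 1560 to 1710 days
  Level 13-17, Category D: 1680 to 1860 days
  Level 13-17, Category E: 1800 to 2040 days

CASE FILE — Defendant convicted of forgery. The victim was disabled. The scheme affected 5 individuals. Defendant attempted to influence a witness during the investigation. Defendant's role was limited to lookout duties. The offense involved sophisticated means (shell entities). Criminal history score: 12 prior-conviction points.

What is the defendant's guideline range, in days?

Base offense level for forgery: 3.
§1 applies (level before this adjustment is 3 < 7, so +2): 3 + 2 = 5.
§2 applies: 5 + 2 = 7.
§3 applies (level before this adjustment is 7 ≥ 4, so +3): 7 + 3 = 10.
§4 applies: 10 − 2 = 8.
§5 applies: 8 + 2 = 10.
Final offense level: 10.
Criminal history: 12 prior points → Category C (11-13).
Level 10 falls in the 5-11 band.
Grid: Level 5-11 × Category C = 900-1140 days.

900-1140 days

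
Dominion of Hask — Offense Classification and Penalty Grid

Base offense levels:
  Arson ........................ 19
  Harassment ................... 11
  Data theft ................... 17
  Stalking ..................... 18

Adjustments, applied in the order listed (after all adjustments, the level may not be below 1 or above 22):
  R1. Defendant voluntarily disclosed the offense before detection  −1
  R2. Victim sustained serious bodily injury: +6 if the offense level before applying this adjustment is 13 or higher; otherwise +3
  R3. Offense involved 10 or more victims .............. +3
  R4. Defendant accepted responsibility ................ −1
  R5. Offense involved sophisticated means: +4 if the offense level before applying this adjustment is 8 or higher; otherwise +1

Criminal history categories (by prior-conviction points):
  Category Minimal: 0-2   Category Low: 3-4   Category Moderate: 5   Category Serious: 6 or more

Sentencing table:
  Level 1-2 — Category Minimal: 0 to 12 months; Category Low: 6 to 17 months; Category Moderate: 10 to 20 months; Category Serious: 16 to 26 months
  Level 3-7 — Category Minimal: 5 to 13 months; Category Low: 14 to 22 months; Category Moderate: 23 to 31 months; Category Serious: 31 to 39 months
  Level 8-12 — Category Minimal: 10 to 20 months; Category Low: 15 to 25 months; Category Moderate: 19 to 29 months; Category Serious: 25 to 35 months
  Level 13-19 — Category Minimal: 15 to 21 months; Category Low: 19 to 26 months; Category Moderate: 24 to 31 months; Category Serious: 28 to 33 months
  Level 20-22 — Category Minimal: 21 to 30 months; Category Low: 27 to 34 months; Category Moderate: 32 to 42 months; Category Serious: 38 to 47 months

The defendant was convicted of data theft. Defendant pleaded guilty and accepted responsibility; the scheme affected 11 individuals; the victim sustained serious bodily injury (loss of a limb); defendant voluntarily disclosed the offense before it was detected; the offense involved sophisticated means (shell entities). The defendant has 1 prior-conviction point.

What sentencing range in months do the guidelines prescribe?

21-30 months

Base offense level for data theft: 17.
R1 applies: 17 − 1 = 16.
R2 applies (level before this adjustment is 16 ≥ 13, so +6): 16 + 6 = 22.
R3 applies: 22 + 3 = 25.
R4 applies: 25 − 1 = 24.
R5 applies (level before this adjustment is 24 ≥ 8, so +4): 24 + 4 = 28.
Level 28 exceeds the maximum of 22; capped at 22.
Final offense level: 22.
Criminal history: 1 prior point → Category Minimal (0-2).
Level 22 falls in the 20-22 band.
Grid: Level 20-22 × Category Minimal = 21-30 months.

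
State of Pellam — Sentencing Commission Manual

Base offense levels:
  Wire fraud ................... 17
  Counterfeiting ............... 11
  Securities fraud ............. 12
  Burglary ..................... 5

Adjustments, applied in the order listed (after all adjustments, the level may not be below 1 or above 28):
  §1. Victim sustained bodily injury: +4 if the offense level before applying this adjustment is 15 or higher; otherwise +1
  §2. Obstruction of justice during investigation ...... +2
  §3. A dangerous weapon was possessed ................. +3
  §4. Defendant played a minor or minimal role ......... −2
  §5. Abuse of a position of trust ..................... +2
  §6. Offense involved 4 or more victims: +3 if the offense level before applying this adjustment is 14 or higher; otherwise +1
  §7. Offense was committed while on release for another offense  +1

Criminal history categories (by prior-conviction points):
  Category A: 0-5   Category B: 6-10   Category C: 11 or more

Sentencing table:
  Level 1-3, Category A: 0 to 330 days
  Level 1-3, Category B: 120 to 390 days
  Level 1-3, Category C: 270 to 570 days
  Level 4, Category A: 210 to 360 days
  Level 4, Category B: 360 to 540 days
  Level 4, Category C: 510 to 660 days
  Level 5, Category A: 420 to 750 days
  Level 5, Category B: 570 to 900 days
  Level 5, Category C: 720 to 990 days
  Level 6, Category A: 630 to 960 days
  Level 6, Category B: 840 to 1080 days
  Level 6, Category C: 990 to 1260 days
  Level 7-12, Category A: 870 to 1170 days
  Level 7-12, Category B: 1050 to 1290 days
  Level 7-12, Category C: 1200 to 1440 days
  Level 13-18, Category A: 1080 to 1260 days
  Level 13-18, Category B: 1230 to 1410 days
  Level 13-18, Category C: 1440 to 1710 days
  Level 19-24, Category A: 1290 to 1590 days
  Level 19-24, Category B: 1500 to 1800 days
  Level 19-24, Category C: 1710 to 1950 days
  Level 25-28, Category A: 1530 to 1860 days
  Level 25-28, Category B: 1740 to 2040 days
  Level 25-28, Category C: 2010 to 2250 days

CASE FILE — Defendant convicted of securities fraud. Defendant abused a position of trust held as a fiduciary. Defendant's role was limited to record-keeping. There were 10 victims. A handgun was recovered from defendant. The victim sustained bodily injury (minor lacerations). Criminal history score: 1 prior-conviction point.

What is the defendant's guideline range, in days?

1290-1590 days

Base offense level for securities fraud: 12.
§1 applies (level before this adjustment is 12 < 15, so +1): 12 + 1 = 13.
§3 applies: 13 + 3 = 16.
§4 applies: 16 − 2 = 14.
§5 applies: 14 + 2 = 16.
§6 applies (level before this adjustment is 16 ≥ 14, so +3): 16 + 3 = 19.
Final offense level: 19.
Criminal history: 1 prior point → Category A (0-5).
Level 19 falls in the 19-24 band.
Grid: Level 19-24 × Category A = 1290-1590 days.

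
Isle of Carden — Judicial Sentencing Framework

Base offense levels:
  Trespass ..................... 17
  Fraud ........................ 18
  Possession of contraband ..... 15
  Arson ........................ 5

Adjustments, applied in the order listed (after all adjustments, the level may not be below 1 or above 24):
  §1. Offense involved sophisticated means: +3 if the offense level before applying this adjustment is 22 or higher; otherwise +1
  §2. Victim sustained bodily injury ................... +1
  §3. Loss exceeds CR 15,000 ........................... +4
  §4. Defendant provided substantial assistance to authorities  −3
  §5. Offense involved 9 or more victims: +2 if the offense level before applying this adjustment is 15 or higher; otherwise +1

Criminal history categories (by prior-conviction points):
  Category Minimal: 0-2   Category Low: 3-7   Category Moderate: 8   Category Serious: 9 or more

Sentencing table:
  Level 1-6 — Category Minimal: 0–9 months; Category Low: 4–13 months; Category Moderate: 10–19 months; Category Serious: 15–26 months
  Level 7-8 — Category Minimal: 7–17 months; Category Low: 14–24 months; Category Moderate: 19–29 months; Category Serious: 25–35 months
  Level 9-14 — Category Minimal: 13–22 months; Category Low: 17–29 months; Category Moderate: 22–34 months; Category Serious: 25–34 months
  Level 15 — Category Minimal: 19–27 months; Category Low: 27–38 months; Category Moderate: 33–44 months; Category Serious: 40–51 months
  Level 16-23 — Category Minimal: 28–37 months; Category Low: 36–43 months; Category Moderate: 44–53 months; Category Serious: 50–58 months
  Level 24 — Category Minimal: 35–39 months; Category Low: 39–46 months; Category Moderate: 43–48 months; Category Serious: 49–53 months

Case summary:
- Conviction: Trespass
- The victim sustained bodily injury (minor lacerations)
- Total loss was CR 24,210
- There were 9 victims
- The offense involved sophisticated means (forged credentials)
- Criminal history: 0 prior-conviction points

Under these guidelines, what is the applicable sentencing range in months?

Base offense level for trespass: 17.
§1 applies (level before this adjustment is 17 < 22, so +1): 17 + 1 = 18.
§2 applies: 18 + 1 = 19.
§3 applies: 19 + 4 = 23.
§5 applies (level before this adjustment is 23 ≥ 15, so +2): 23 + 2 = 25.
Level 25 exceeds the maximum of 24; capped at 24.
Final offense level: 24.
Criminal history: 0 prior points → Category Minimal (0-2).
Level 24 falls in the 24 band.
Grid: Level 24 × Category Minimal = 35-39 months.

35-39 months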